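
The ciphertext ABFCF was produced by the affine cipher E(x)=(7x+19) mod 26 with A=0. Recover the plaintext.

BQYFY

The inverse of 7 mod 26 is 15, since 7·15=105≡1. Apply D(y)=15·(y−19) mod 26:
A(0): 15·(0−19)=-285≡1 → B
B(1): 15·(1−19)=-270≡16 → Q
F(5): 15·(5−19)=-210≡24 → Y
C(2): 15·(2−19)=-255≡5 → F
F(5): 15·(5−19)=-210≡24 → Y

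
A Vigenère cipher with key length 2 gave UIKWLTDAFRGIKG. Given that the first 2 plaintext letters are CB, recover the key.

Subtract each crib letter from the matching ciphertext letter (mod 26):
U(20)−C(2)=18 → S
I(8)−B(1)=7 → H

SH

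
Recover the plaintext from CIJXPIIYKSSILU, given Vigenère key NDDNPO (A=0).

Repeat the key across the ciphertext: NDDNPONDDNPOND
C(2)−N(13): -11≡15 → P
I(8)−D(3): 5 → F
J(9)−D(3): 6 → G
X(23)−N(13): 10 → K
P(15)−P(15): 0 → A
I(8)−O(14): -6≡20 → U
I(8)−N(13): -5≡21 → V
Y(24)−D(3): 21 → V
K(10)−D(3): 7 → H
S(18)−N(13): 5 → F
S(18)−P(15): 3 → D
I(8)−O(14): -6≡20 → U
L(11)−N(13): -2≡24 → Y
U(20)−D(3): 17 → R

PFGKAUVVHFDUYR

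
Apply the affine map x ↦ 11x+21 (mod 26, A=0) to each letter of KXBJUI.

BOGQHF

K(10): 11·10+21=131≡1 → B
X(23): 11·23+21=274≡14 → O
B(1): 11·1+21=32≡6 → G
J(9): 11·9+21=120≡16 → Q
U(20): 11·20+21=241≡7 → H
I(8): 11·8+21=109≡5 → F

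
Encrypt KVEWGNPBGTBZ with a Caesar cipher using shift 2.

K(10): 10+2=12 → M
V(21): 21+2=23 → X
E(4): 4+2=6 → G
W(22): 22+2=24 → Y
G(6): 6+2=8 → I
N(13): 13+2=15 → P
P(15): 15+2=17 → R
B(1): 1+2=3 → D
G(6): 6+2=8 → I
T(19): 19+2=21 → V
B(1): 1+2=3 → D
Z(25): 25+2=27≡1 → B

MXGYIPRDIVDB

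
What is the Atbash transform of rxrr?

icii

r(17) → i(8)
x(23) → c(2)
r(17) → i(8)
r(17) → i(8)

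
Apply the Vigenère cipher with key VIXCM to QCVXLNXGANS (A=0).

Repeat the key across the message: VIXCMVIXCMV
Q(16)+V(21): 37≡11 → L
C(2)+I(8): 10 → K
V(21)+X(23): 44≡18 → S
X(23)+C(2): 25 → Z
L(11)+M(12): 23 → X
N(13)+V(21): 34≡8 → I
X(23)+I(8): 31≡5 → F
G(6)+X(23): 29≡3 → D
A(0)+C(2): 2 → C
N(13)+M(12): 25 → Z
S(18)+V(21): 39≡13 → N

LKSZXIFDCZN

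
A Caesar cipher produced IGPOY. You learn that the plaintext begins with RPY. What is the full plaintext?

RPYXH

From the crib: I(8)−R(17)=-9≡17, so the shift is 17.
Subtract 17 from each ciphertext letter:
I(8): 8−17=-9≡17 → R
G(6): 6−17=-11≡15 → P
P(15): 15−17=-2≡24 → Y
O(14): 14−17=-3≡23 → X
Y(24): 24−17=7 → H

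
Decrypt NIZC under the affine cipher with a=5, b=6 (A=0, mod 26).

The inverse of 5 mod 26 is 21, since 5·21=105≡1. Apply D(y)=21·(y−6) mod 26:
N(13): 21·(13−6)=147≡17 → R
I(8): 21·(8−6)=42≡16 → Q
Z(25): 21·(25−6)=399≡9 → J
C(2): 21·(2−6)=-84≡20 → U

RQJU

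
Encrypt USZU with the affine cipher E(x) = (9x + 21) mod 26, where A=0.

TBMT

U(20): 9·20+21=201≡19 → T
S(18): 9·18+21=183≡1 → B
Z(25): 9·25+21=246≡12 → M
U(20): 9·20+21=201≡19 → T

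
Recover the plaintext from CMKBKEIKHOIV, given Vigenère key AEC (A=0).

CIIBGCIGFOET

Repeat the key across the ciphertext: AECAECAECAEC
C(2)−A(0): 2 → C
M(12)−E(4): 8 → I
K(10)−C(2): 8 → I
B(1)−A(0): 1 → B
K(10)−E(4): 6 → G
E(4)−C(2): 2 → C
I(8)−A(0): 8 → I
K(10)−E(4): 6 → G
H(7)−C(2): 5 → F
O(14)−A(0): 14 → O
I(8)−E(4): 4 → E
V(21)−C(2): 19 → T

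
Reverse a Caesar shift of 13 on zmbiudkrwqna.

z(25): 25−13=12 → m
m(12): 12−13=-1≡25 → z
b(1): 1−13=-12≡14 → o
i(8): 8−13=-5≡21 → v
u(20): 20−13=7 → h
d(3): 3−13=-10≡16 → q
k(10): 10−13=-3≡23 → x
r(17): 17−13=4 → e
w(22): 22−13=9 → j
q(16): 16−13=3 → d
n(13): 13−13=0 → a
a(0): 0−13=-13≡13 → n

mzovhqxejdan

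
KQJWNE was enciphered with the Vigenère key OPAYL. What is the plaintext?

WBJYCQ

Repeat the key across the ciphertext: OPAYLO
K(10)−O(14): -4≡22 → W
Q(16)−P(15): 1 → B
J(9)−A(0): 9 → J
W(22)−Y(24): -2≡24 → Y
N(13)−L(11): 2 → C
E(4)−O(14): -10≡16 → Q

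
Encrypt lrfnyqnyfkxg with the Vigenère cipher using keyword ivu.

Repeat the key across the message: ivuivuivuivu
l(11)+i(8): 19 → t
r(17)+v(21): 38≡12 → m
f(5)+u(20): 25 → z
n(13)+i(8): 21 → v
y(24)+v(21): 45≡19 → t
q(16)+u(20): 36≡10 → k
n(13)+i(8): 21 → v
y(24)+v(21): 45≡19 → t
f(5)+u(20): 25 → z
k(10)+i(8): 18 → s
x(23)+v(21): 44≡18 → s
g(6)+u(20): 26≡0 → a

tmzvtkvtzssa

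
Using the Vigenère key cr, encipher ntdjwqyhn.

pkfayhayp

Repeat the key across the message: crcrcrcrc
n(13)+c(2): 15 → p
t(19)+r(17): 36≡10 → k
d(3)+c(2): 5 → f
j(9)+r(17): 26≡0 → a
w(22)+c(2): 24 → y
q(16)+r(17): 33≡7 → h
y(24)+c(2): 26≡0 → a
h(7)+r(17): 24 → y
n(13)+c(2): 15 → p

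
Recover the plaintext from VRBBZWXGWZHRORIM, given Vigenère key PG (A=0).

Repeat the key across the ciphertext: PGPGPGPGPGPGPGPG
V(21)−P(15): 6 → G
R(17)−G(6): 11 → L
B(1)−P(15): -14≡12 → M
B(1)−G(6): -5≡21 → V
Z(25)−P(15): 10 → K
W(22)−G(6): 16 → Q
X(23)−P(15): 8 → I
G(6)−G(6): 0 → A
W(22)−P(15): 7 → H
Z(25)−G(6): 19 → T
H(7)−P(15): -8≡18 → S
R(17)−G(6): 11 → L
O(14)−P(15): -1≡25 → Z
R(17)−G(6): 11 → L
I(8)−P(15): -7≡19 → T
M(12)−G(6): 6 → G

GLMVKQIAHTSLZLTG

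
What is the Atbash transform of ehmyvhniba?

e(4) → v(21)
h(7) → s(18)
m(12) → n(13)
y(24) → b(1)
v(21) → e(4)
h(7) → s(18)
n(13) → m(12)
i(8) → r(17)
b(1) → y(24)
a(0) → z(25)

vsnbesmryz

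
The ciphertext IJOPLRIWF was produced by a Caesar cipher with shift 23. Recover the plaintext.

I(8): 8−23=-15≡11 → L
J(9): 9−23=-14≡12 → M
O(14): 14−23=-9≡17 → R
P(15): 15−23=-8≡18 → S
L(11): 11−23=-12≡14 → O
R(17): 17−23=-6≡20 → U
I(8): 8−23=-15≡11 → L
W(22): 22−23=-1≡25 → Z
F(5): 5−23=-18≡8 → I

LMRSOULZI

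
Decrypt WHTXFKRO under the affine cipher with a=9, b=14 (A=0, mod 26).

YFPBZOJA

The inverse of 9 mod 26 is 3, since 9·3=27≡1. Apply D(y)=3·(y−14) mod 26:
W(22): 3·(22−14)=24 → Y
H(7): 3·(7−14)=-21≡5 → F
T(19): 3·(19−14)=15 → P
X(23): 3·(23−14)=27≡1 → B
F(5): 3·(5−14)=-27≡25 → Z
K(10): 3·(10−14)=-12≡14 → O
R(17): 3·(17−14)=9 → J
O(14): 3·(14−14)=0 → A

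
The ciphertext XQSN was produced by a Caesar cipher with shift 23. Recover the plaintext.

X(23): 23−23=0 → A
Q(16): 16−23=-7≡19 → T
S(18): 18−23=-5≡21 → V
N(13): 13−23=-10≡16 → Q

ATVQ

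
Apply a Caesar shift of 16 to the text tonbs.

jedri

t(19): 19+16=35≡9 → j
o(14): 14+16=30≡4 → e
n(13): 13+16=29≡3 → d
b(1): 1+16=17 → r
s(18): 18+16=34≡8 → i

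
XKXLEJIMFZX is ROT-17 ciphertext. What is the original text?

X(23): 23−17=6 → G
K(10): 10−17=-7≡19 → T
X(23): 23−17=6 → G
L(11): 11−17=-6≡20 → U
E(4): 4−17=-13≡13 → N
J(9): 9−17=-8≡18 → S
I(8): 8−17=-9≡17 → R
M(12): 12−17=-5≡21 → V
F(5): 5−17=-12≡14 → O
Z(25): 25−17=8 → I
X(23): 23−17=6 → G

GTGUNSRVOIG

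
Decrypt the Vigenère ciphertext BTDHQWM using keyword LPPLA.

QEOWQLX

Repeat the key across the ciphertext: LPPLALP
B(1)−L(11): -10≡16 → Q
T(19)−P(15): 4 → E
D(3)−P(15): -12≡14 → O
H(7)−L(11): -4≡22 → W
Q(16)−A(0): 16 → Q
W(22)−L(11): 11 → L
M(12)−P(15): -3≡23 → X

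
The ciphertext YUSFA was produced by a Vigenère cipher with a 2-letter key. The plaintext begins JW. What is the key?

PY

Subtract each crib letter from the matching ciphertext letter (mod 26):
Y(24)−J(9)=15 → P
U(20)−W(22)=-2≡24 → Y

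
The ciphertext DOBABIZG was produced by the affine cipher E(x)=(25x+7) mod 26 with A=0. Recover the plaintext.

ETGHGZIB

The inverse of 25 mod 26 is 25, since 25·25=625≡1. Apply D(y)=25·(y−7) mod 26:
D(3): 25·(3−7)=-100≡4 → E
O(14): 25·(14−7)=175≡19 → T
B(1): 25·(1−7)=-150≡6 → G
A(0): 25·(0−7)=-175≡7 → H
B(1): 25·(1−7)=-150≡6 → G
I(8): 25·(8−7)=25 → Z
Z(25): 25·(25−7)=450≡8 → I
G(6): 25·(6−7)=-25≡1 → B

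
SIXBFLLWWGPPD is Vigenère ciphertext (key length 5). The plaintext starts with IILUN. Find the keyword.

KAMHS

Subtract each crib letter from the matching ciphertext letter (mod 26):
S(18)−I(8)=10 → K
I(8)−I(8)=0 → A
X(23)−L(11)=12 → M
B(1)−U(20)=-19≡7 → H
F(5)−N(13)=-8≡18 → S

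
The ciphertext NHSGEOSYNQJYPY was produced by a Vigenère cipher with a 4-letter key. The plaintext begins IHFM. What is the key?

Subtract each crib letter from the matching ciphertext letter (mod 26):
N(13)−I(8)=5 → F
H(7)−H(7)=0 → A
S(18)−F(5)=13 → N
G(6)−M(12)=-6≡20 → U

FANU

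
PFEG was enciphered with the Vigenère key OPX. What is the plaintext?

BQHS

Repeat the key across the ciphertext: OPXO
P(15)−O(14): 1 → B
F(5)−P(15): -10≡16 → Q
E(4)−X(23): -19≡7 → H
G(6)−O(14): -8≡18 → S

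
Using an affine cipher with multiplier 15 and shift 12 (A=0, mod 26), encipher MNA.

M(12): 15·12+12=192≡10 → K
N(13): 15·13+12=207≡25 → Z
A(0): 15·0+12=12 → M

KZM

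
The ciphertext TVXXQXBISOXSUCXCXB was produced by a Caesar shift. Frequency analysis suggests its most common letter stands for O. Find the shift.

9

The most frequent ciphertext letter is X (appears 6 times).
X is position 23; O is position 14.
Shift = 9.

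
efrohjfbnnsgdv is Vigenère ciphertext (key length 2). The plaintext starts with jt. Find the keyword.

vm

Subtract each crib letter from the matching ciphertext letter (mod 26):
e(4)−j(9)=-5≡21 → v
f(5)−t(19)=-14≡12 → m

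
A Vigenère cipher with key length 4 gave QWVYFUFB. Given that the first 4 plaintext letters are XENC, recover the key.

TSIW

Subtract each crib letter from the matching ciphertext letter (mod 26):
Q(16)−X(23)=-7≡19 → T
W(22)−E(4)=18 → S
V(21)−N(13)=8 → I
Y(24)−C(2)=22 → W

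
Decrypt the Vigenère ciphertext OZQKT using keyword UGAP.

Repeat the key across the ciphertext: UGAPU
O(14)−U(20): -6≡20 → U
Z(25)−G(6): 19 → T
Q(16)−A(0): 16 → Q
K(10)−P(15): -5≡21 → V
T(19)−U(20): -1≡25 → Z

UTQVZ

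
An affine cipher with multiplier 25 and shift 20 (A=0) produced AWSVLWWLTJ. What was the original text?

UYCZJYYJBL

The inverse of 25 mod 26 is 25, since 25·25=625≡1. Apply D(y)=25·(y−20) mod 26:
A(0): 25·(0−20)=-500≡20 → U
W(22): 25·(22−20)=50≡24 → Y
S(18): 25·(18−20)=-50≡2 → C
V(21): 25·(21−20)=25 → Z
L(11): 25·(11−20)=-225≡9 → J
W(22): 25·(22−20)=50≡24 → Y
W(22): 25·(22−20)=50≡24 → Y
L(11): 25·(11−20)=-225≡9 → J
T(19): 25·(19−20)=-25≡1 → B
J(9): 25·(9−20)=-275≡11 → L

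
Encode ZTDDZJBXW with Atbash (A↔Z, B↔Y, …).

AGWWAQYCD

Z(25) → A(0)
T(19) → G(6)
D(3) → W(22)
D(3) → W(22)
Z(25) → A(0)
J(9) → Q(16)
B(1) → Y(24)
X(23) → C(2)
W(22) → D(3)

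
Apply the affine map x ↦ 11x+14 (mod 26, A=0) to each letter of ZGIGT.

Z(25): 11·25+14=289≡3 → D
G(6): 11·6+14=80≡2 → C
I(8): 11·8+14=102≡24 → Y
G(6): 11·6+14=80≡2 → C
T(19): 11·19+14=223≡15 → P

DCYCP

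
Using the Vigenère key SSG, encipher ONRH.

Repeat the key across the message: SSGS
O(14)+S(18): 32≡6 → G
N(13)+S(18): 31≡5 → F
R(17)+G(6): 23 → X
H(7)+S(18): 25 → Z

GFXZ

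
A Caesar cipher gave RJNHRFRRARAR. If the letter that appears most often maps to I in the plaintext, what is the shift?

9

The most frequent ciphertext letter is R (appears 6 times).
R is position 17; I is position 8.
Shift = 9.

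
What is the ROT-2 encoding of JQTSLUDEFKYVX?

LSVUNWFGHMAXZ

J(9): 9+2=11 → L
Q(16): 16+2=18 → S
T(19): 19+2=21 → V
S(18): 18+2=20 → U
L(11): 11+2=13 → N
U(20): 20+2=22 → W
D(3): 3+2=5 → F
E(4): 4+2=6 → G
F(5): 5+2=7 → H
K(10): 10+2=12 → M
Y(24): 24+2=26≡0 → A
V(21): 21+2=23 → X
X(23): 23+2=25 → Z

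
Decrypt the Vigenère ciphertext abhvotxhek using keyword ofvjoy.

Repeat the key across the ciphertext: ofvjoyofvj
a(0)−o(14): -14≡12 → m
b(1)−f(5): -4≡22 → w
h(7)−v(21): -14≡12 → m
v(21)−j(9): 12 → m
o(14)−o(14): 0 → a
t(19)−y(24): -5≡21 → v
x(23)−o(14): 9 → j
h(7)−f(5): 2 → c
e(4)−v(21): -17≡9 → j
k(10)−j(9): 1 → b

mwmmavjcjb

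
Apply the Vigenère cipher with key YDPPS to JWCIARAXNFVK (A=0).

Repeat the key across the message: YDPPSYDPPSYD
J(9)+Y(24): 33≡7 → H
W(22)+D(3): 25 → Z
C(2)+P(15): 17 → R
I(8)+P(15): 23 → X
A(0)+S(18): 18 → S
R(17)+Y(24): 41≡15 → P
A(0)+D(3): 3 → D
X(23)+P(15): 38≡12 → M
N(13)+P(15): 28≡2 → C
F(5)+S(18): 23 → X
V(21)+Y(24): 45≡19 → T
K(10)+D(3): 13 → N

HZRXSPDMCXTN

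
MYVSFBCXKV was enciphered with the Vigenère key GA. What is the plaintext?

GYPSZBWXEV

Repeat the key across the ciphertext: GAGAGAGAGA
M(12)−G(6): 6 → G
Y(24)−A(0): 24 → Y
V(21)−G(6): 15 → P
S(18)−A(0): 18 → S
F(5)−G(6): -1≡25 → Z
B(1)−A(0): 1 → B
C(2)−G(6): -4≡22 → W
X(23)−A(0): 23 → X
K(10)−G(6): 4 → E
V(21)−A(0): 21 → V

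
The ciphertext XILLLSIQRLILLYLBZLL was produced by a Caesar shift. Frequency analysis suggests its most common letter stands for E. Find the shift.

7

The most frequent ciphertext letter is L (appears 9 times).
L is position 11; E is position 4.
Shift = 7.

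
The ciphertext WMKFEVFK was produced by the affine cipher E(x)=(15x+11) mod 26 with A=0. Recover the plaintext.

ZHTKDSKT

The inverse of 15 mod 26 is 7, since 15·7=105≡1. Apply D(y)=7·(y−11) mod 26:
W(22): 7·(22−11)=77≡25 → Z
M(12): 7·(12−11)=7 → H
K(10): 7·(10−11)=-7≡19 → T
F(5): 7·(5−11)=-42≡10 → K
E(4): 7·(4−11)=-49≡3 → D
V(21): 7·(21−11)=70≡18 → S
F(5): 7·(5−11)=-42≡10 → K
K(10): 7·(10−11)=-7≡19 → T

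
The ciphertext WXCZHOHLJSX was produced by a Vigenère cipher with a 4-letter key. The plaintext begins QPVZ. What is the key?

GIHA

Subtract each crib letter from the matching ciphertext letter (mod 26):
W(22)−Q(16)=6 → G
X(23)−P(15)=8 → I
C(2)−V(21)=-19≡7 → H
Z(25)−Z(25)=0 → A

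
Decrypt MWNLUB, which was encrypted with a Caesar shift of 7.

M(12): 12−7=5 → F
W(22): 22−7=15 → P
N(13): 13−7=6 → G
L(11): 11−7=4 → E
U(20): 20−7=13 → N
B(1): 1−7=-6≡20 → U

FPGENU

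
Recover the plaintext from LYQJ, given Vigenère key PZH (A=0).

WZJU

Repeat the key across the ciphertext: PZHP
L(11)−P(15): -4≡22 → W
Y(24)−Z(25): -1≡25 → Z
Q(16)−H(7): 9 → J
J(9)−P(15): -6≡20 → U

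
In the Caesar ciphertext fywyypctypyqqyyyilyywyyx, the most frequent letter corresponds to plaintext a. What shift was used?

24

The most frequent ciphertext letter is y (appears 12 times).
y is position 24; a is position 0.
Shift = 24.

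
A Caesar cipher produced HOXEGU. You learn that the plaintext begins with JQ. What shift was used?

24

From the crib: H(7)−J(9)=-2≡24, so the shift is 24.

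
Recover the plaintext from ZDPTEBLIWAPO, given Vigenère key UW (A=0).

Repeat the key across the ciphertext: UWUWUWUWUWUW
Z(25)−U(20): 5 → F
D(3)−W(22): -19≡7 → H
P(15)−U(20): -5≡21 → V
T(19)−W(22): -3≡23 → X
E(4)−U(20): -16≡10 → K
B(1)−W(22): -21≡5 → F
L(11)−U(20): -9≡17 → R
I(8)−W(22): -14≡12 → M
W(22)−U(20): 2 → C
A(0)−W(22): -22≡4 → E
P(15)−U(20): -5≡21 → V
O(14)−W(22): -8≡18 → S

FHVXKFRMCEVS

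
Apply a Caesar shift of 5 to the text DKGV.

IPLA

D(3): 3+5=8 → I
K(10): 10+5=15 → P
G(6): 6+5=11 → L
V(21): 21+5=26≡0 → A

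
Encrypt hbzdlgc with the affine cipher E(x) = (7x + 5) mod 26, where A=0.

cmyaevt

h(7): 7·7+5=54≡2 → c
b(1): 7·1+5=12 → m
z(25): 7·25+5=180≡24 → y
d(3): 7·3+5=26≡0 → a
l(11): 7·11+5=82≡4 → e
g(6): 7·6+5=47≡21 → v
c(2): 7·2+5=19 → t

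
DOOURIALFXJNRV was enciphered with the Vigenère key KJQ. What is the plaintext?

Repeat the key across the ciphertext: KJQKJQKJQKJQKJ
D(3)−K(10): -7≡19 → T
O(14)−J(9): 5 → F
O(14)−Q(16): -2≡24 → Y
U(20)−K(10): 10 → K
R(17)−J(9): 8 → I
I(8)−Q(16): -8≡18 → S
A(0)−K(10): -10≡16 → Q
L(11)−J(9): 2 → C
F(5)−Q(16): -11≡15 → P
X(23)−K(10): 13 → N
J(9)−J(9): 0 → A
N(13)−Q(16): -3≡23 → X
R(17)−K(10): 7 → H
V(21)−J(9): 12 → M

TFYKISQCPNAXHM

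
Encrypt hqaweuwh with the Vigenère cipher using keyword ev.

Repeat the key across the message: evevevev
h(7)+e(4): 11 → l
q(16)+v(21): 37≡11 → l
a(0)+e(4): 4 → e
w(22)+v(21): 43≡17 → r
e(4)+e(4): 8 → i
u(20)+v(21): 41≡15 → p
w(22)+e(4): 26≡0 → a
h(7)+v(21): 28≡2 → c

lleripac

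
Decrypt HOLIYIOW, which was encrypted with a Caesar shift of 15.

H(7): 7−15=-8≡18 → S
O(14): 14−15=-1≡25 → Z
L(11): 11−15=-4≡22 → W
I(8): 8−15=-7≡19 → T
Y(24): 24−15=9 → J
I(8): 8−15=-7≡19 → T
O(14): 14−15=-1≡25 → Z
W(22): 22−15=7 → H

SZWTJTZH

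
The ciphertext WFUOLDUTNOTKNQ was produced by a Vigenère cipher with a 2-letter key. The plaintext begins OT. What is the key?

Subtract each crib letter from the matching ciphertext letter (mod 26):
W(22)−O(14)=8 → I
F(5)−T(19)=-14≡12 → M

IM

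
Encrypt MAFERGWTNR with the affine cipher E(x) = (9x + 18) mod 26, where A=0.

M(12): 9·12+18=126≡22 → W
A(0): 9·0+18=18 → S
F(5): 9·5+18=63≡11 → L
E(4): 9·4+18=54≡2 → C
R(17): 9·17+18=171≡15 → P
G(6): 9·6+18=72≡20 → U
W(22): 9·22+18=216≡8 → I
T(19): 9·19+18=189≡7 → H
N(13): 9·13+18=135≡5 → F
R(17): 9·17+18=171≡15 → P

WSLCPUIHFP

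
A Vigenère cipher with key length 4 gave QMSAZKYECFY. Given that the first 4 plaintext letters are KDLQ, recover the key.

GJHK

Subtract each crib letter from the matching ciphertext letter (mod 26):
Q(16)−K(10)=6 → G
M(12)−D(3)=9 → J
S(18)−L(11)=7 → H
A(0)−Q(16)=-16≡10 → K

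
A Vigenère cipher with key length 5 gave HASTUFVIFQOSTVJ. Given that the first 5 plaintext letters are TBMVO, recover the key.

OZGYG

Subtract each crib letter from the matching ciphertext letter (mod 26):
H(7)−T(19)=-12≡14 → O
A(0)−B(1)=-1≡25 → Z
S(18)−M(12)=6 → G
T(19)−V(21)=-2≡24 → Y
U(20)−O(14)=6 → G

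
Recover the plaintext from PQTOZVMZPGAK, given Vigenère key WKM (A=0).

TGHSPJQPDKQY

Repeat the key across the ciphertext: WKMWKMWKMWKM
P(15)−W(22): -7≡19 → T
Q(16)−K(10): 6 → G
T(19)−M(12): 7 → H
O(14)−W(22): -8≡18 → S
Z(25)−K(10): 15 → P
V(21)−M(12): 9 → J
M(12)−W(22): -10≡16 → Q
Z(25)−K(10): 15 → P
P(15)−M(12): 3 → D
G(6)−W(22): -16≡10 → K
A(0)−K(10): -10≡16 → Q
K(10)−M(12): -2≡24 → Y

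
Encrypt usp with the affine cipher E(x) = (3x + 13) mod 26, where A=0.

vpg

u(20): 3·20+13=73≡21 → v
s(18): 3·18+13=67≡15 → p
p(15): 3·15+13=58≡6 → g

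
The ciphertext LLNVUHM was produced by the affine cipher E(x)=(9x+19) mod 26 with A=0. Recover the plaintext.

The inverse of 9 mod 26 is 3, since 9·3=27≡1. Apply D(y)=3·(y−19) mod 26:
L(11): 3·(11−19)=-24≡2 → C
L(11): 3·(11−19)=-24≡2 → C
N(13): 3·(13−19)=-18≡8 → I
V(21): 3·(21−19)=6 → G
U(20): 3·(20−19)=3 → D
H(7): 3·(7−19)=-36≡16 → Q
M(12): 3·(12−19)=-21≡5 → F

CCIGDQF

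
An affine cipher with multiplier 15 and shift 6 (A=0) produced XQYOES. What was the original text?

PSWEMG

The inverse of 15 mod 26 is 7, since 15·7=105≡1. Apply D(y)=7·(y−6) mod 26:
X(23): 7·(23−6)=119≡15 → P
Q(16): 7·(16−6)=70≡18 → S
Y(24): 7·(24−6)=126≡22 → W
O(14): 7·(14−6)=56≡4 → E
E(4): 7·(4−6)=-14≡12 → M
S(18): 7·(18−6)=84≡6 → G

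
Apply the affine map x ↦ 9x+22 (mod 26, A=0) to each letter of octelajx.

solgrwzv

o(14): 9·14+22=148≡18 → s
c(2): 9·2+22=40≡14 → o
t(19): 9·19+22=193≡11 → l
e(4): 9·4+22=58≡6 → g
l(11): 9·11+22=121≡17 → r
a(0): 9·0+22=22 → w
j(9): 9·9+22=103≡25 → z
x(23): 9·23+22=229≡21 → v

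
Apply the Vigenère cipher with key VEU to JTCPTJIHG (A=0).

EXWKXDDLA

Repeat the key across the message: VEUVEUVEU
J(9)+V(21): 30≡4 → E
T(19)+E(4): 23 → X
C(2)+U(20): 22 → W
P(15)+V(21): 36≡10 → K
T(19)+E(4): 23 → X
J(9)+U(20): 29≡3 → D
I(8)+V(21): 29≡3 → D
H(7)+E(4): 11 → L
G(6)+U(20): 26≡0 → A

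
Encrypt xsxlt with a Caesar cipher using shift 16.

x(23): 23+16=39≡13 → n
s(18): 18+16=34≡8 → i
x(23): 23+16=39≡13 → n
l(11): 11+16=27≡1 → b
t(19): 19+16=35≡9 → j

ninbj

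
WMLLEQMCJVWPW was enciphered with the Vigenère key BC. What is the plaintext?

Repeat the key across the ciphertext: BCBCBCBCBCBCB
W(22)−B(1): 21 → V
M(12)−C(2): 10 → K
L(11)−B(1): 10 → K
L(11)−C(2): 9 → J
E(4)−B(1): 3 → D
Q(16)−C(2): 14 → O
M(12)−B(1): 11 → L
C(2)−C(2): 0 → A
J(9)−B(1): 8 → I
V(21)−C(2): 19 → T
W(22)−B(1): 21 → V
P(15)−C(2): 13 → N
W(22)−B(1): 21 → V

VKKJDOLAITVNV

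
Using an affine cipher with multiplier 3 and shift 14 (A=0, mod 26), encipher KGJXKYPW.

K(10): 3·10+14=44≡18 → S
G(6): 3·6+14=32≡6 → G
J(9): 3·9+14=41≡15 → P
X(23): 3·23+14=83≡5 → F
K(10): 3·10+14=44≡18 → S
Y(24): 3·24+14=86≡8 → I
P(15): 3·15+14=59≡7 → H
W(22): 3·22+14=80≡2 → C

SGPFSIHC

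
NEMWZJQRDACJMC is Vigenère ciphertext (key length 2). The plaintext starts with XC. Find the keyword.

QC

Subtract each crib letter from the matching ciphertext letter (mod 26):
N(13)−X(23)=-10≡16 → Q
E(4)−C(2)=2 → C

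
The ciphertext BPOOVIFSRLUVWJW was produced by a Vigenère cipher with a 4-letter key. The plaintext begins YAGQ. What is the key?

DPIY

Subtract each crib letter from the matching ciphertext letter (mod 26):
B(1)−Y(24)=-23≡3 → D
P(15)−A(0)=15 → P
O(14)−G(6)=8 → I
O(14)−Q(16)=-2≡24 → Y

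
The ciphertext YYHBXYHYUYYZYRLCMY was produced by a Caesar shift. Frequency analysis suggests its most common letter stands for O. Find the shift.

10

The most frequent ciphertext letter is Y (appears 8 times).
Y is position 24; O is position 14.
Shift = 10.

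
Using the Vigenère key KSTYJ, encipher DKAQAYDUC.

Repeat the key across the message: KSTYJKSTY
D(3)+K(10): 13 → N
K(10)+S(18): 28≡2 → C
A(0)+T(19): 19 → T
Q(16)+Y(24): 40≡14 → O
A(0)+J(9): 9 → J
Y(24)+K(10): 34≡8 → I
D(3)+S(18): 21 → V
U(20)+T(19): 39≡13 → N
C(2)+Y(24): 26≡0 → A

NCTOJIVNA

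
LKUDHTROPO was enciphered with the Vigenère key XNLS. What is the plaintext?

OXJLKGGWSB

Repeat the key across the ciphertext: XNLSXNLSXN
L(11)−X(23): -12≡14 → O
K(10)−N(13): -3≡23 → X
U(20)−L(11): 9 → J
D(3)−S(18): -15≡11 → L
H(7)−X(23): -16≡10 → K
T(19)−N(13): 6 → G
R(17)−L(11): 6 → G
O(14)−S(18): -4≡22 → W
P(15)−X(23): -8≡18 → S
O(14)−N(13): 1 → B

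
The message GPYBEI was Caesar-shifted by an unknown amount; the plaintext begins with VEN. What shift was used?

11

From the crib: G(6)−V(21)=-15≡11, so the shift is 11.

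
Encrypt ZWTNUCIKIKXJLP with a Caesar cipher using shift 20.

TQNHOWCECERDFJ

Z(25): 25+20=45≡19 → T
W(22): 22+20=42≡16 → Q
T(19): 19+20=39≡13 → N
N(13): 13+20=33≡7 → H
U(20): 20+20=40≡14 → O
C(2): 2+20=22 → W
I(8): 8+20=28≡2 → C
K(10): 10+20=30≡4 → E
I(8): 8+20=28≡2 → C
K(10): 10+20=30≡4 → E
X(23): 23+20=43≡17 → R
J(9): 9+20=29≡3 → D
L(11): 11+20=31≡5 → F
P(15): 15+20=35≡9 → J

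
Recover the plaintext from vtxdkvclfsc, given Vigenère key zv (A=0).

wyyiladqgxd

Repeat the key across the ciphertext: zvzvzvzvzvz
v(21)−z(25): -4≡22 → w
t(19)−v(21): -2≡24 → y
x(23)−z(25): -2≡24 → y
d(3)−v(21): -18≡8 → i
k(10)−z(25): -15≡11 → l
v(21)−v(21): 0 → a
c(2)−z(25): -23≡3 → d
l(11)−v(21): -10≡16 → q
f(5)−z(25): -20≡6 → g
s(18)−v(21): -3≡23 → x
c(2)−z(25): -23≡3 → d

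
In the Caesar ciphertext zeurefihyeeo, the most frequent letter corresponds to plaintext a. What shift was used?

4

The most frequent ciphertext letter is e (appears 4 times).
e is position 4; a is position 0.
Shift = 4.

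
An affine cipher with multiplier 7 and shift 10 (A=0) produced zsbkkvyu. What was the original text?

rqvaajcu

The inverse of 7 mod 26 is 15, since 7·15=105≡1. Apply D(y)=15·(y−10) mod 26:
z(25): 15·(25−10)=225≡17 → r
s(18): 15·(18−10)=120≡16 → q
b(1): 15·(1−10)=-135≡21 → v
k(10): 15·(10−10)=0 → a
k(10): 15·(10−10)=0 → a
v(21): 15·(21−10)=165≡9 → j
y(24): 15·(24−10)=210≡2 → c
u(20): 15·(20−10)=150≡20 → u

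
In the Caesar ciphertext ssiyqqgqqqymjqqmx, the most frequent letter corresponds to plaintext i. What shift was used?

The most frequent ciphertext letter is q (appears 7 times).
q is position 16; i is position 8.
Shift = 8.

8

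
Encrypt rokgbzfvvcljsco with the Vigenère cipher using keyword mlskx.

Repeat the key across the message: mlskxmlskxmlskx
r(17)+m(12): 29≡3 → d
o(14)+l(11): 25 → z
k(10)+s(18): 28≡2 → c
g(6)+k(10): 16 → q
b(1)+x(23): 24 → y
z(25)+m(12): 37≡11 → l
f(5)+l(11): 16 → q
v(21)+s(18): 39≡13 → n
v(21)+k(10): 31≡5 → f
c(2)+x(23): 25 → z
l(11)+m(12): 23 → x
j(9)+l(11): 20 → u
s(18)+s(18): 36≡10 → k
c(2)+k(10): 12 → m
o(14)+x(23): 37≡11 → l

dzcqylqnfzxukml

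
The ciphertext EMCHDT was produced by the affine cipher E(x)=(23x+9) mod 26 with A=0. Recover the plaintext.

TZLSCO

The inverse of 23 mod 26 is 17, since 23·17=391≡1. Apply D(y)=17·(y−9) mod 26:
E(4): 17·(4−9)=-85≡19 → T
M(12): 17·(12−9)=51≡25 → Z
C(2): 17·(2−9)=-119≡11 → L
H(7): 17·(7−9)=-34≡18 → S
D(3): 17·(3−9)=-102≡2 → C
T(19): 17·(19−9)=170≡14 → O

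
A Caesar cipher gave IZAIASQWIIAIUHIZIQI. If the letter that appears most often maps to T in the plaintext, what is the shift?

15

The most frequent ciphertext letter is I (appears 8 times).
I is position 8; T is position 19.
Shift = -11≡15.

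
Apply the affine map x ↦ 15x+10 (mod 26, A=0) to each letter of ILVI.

I(8): 15·8+10=130≡0 → A
L(11): 15·11+10=175≡19 → T
V(21): 15·21+10=325≡13 → N
I(8): 15·8+10=130≡0 → A

ATNA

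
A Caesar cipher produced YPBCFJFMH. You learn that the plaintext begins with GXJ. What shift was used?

From the crib: Y(24)−G(6)=18, so the shift is 18.

18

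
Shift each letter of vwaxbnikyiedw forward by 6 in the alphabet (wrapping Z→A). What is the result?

v(21): 21+6=27≡1 → b
w(22): 22+6=28≡2 → c
a(0): 0+6=6 → g
x(23): 23+6=29≡3 → d
b(1): 1+6=7 → h
n(13): 13+6=19 → t
i(8): 8+6=14 → o
k(10): 10+6=16 → q
y(24): 24+6=30≡4 → e
i(8): 8+6=14 → o
e(4): 4+6=10 → k
d(3): 3+6=9 → j
w(22): 22+6=28≡2 → c

bcgdhtoqeokjc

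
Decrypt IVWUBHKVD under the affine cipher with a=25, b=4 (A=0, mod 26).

WJIKDXUJB

The inverse of 25 mod 26 is 25, since 25·25=625≡1. Apply D(y)=25·(y−4) mod 26:
I(8): 25·(8−4)=100≡22 → W
V(21): 25·(21−4)=425≡9 → J
W(22): 25·(22−4)=450≡8 → I
U(20): 25·(20−4)=400≡10 → K
B(1): 25·(1−4)=-75≡3 → D
H(7): 25·(7−4)=75≡23 → X
K(10): 25·(10−4)=150≡20 → U
V(21): 25·(21−4)=425≡9 → J
D(3): 25·(3−4)=-25≡1 → B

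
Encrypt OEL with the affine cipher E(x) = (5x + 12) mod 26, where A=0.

EGP

O(14): 5·14+12=82≡4 → E
E(4): 5·4+12=32≡6 → G
L(11): 5·11+12=67≡15 → P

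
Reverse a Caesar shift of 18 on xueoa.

x(23): 23−18=5 → f
u(20): 20−18=2 → c
e(4): 4−18=-14≡12 → m
o(14): 14−18=-4≡22 → w
a(0): 0−18=-18≡8 → i

fcmwi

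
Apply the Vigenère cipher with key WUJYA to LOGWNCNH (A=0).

Repeat the key across the message: WUJYAWUJ
L(11)+W(22): 33≡7 → H
O(14)+U(20): 34≡8 → I
G(6)+J(9): 15 → P
W(22)+Y(24): 46≡20 → U
N(13)+A(0): 13 → N
C(2)+W(22): 24 → Y
N(13)+U(20): 33≡7 → H
H(7)+J(9): 16 → Q

HIPUNYHQ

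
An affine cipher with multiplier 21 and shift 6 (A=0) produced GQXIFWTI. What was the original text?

AYHKVCNK

The inverse of 21 mod 26 is 5, since 21·5=105≡1. Apply D(y)=5·(y−6) mod 26:
G(6): 5·(6−6)=0 → A
Q(16): 5·(16−6)=50≡24 → Y
X(23): 5·(23−6)=85≡7 → H
I(8): 5·(8−6)=10 → K
F(5): 5·(5−6)=-5≡21 → V
W(22): 5·(22−6)=80≡2 → C
T(19): 5·(19−6)=65≡13 → N
I(8): 5·(8−6)=10 → K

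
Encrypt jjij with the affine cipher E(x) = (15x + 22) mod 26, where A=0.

bbmb

j(9): 15·9+22=157≡1 → b
j(9): 15·9+22=157≡1 → b
i(8): 15·8+22=142≡12 → m
j(9): 15·9+22=157≡1 → b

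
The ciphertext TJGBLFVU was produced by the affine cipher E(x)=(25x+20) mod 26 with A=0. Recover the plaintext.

BLOTJPZA

The inverse of 25 mod 26 is 25, since 25·25=625≡1. Apply D(y)=25·(y−20) mod 26:
T(19): 25·(19−20)=-25≡1 → B
J(9): 25·(9−20)=-275≡11 → L
G(6): 25·(6−20)=-350≡14 → O
B(1): 25·(1−20)=-475≡19 → T
L(11): 25·(11−20)=-225≡9 → J
F(5): 25·(5−20)=-375≡15 → P
V(21): 25·(21−20)=25 → Z
U(20): 25·(20−20)=0 → A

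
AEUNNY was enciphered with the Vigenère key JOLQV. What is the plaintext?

RQJXSP

Repeat the key across the ciphertext: JOLQVJ
A(0)−J(9): -9≡17 → R
E(4)−O(14): -10≡16 → Q
U(20)−L(11): 9 → J
N(13)−Q(16): -3≡23 → X
N(13)−V(21): -8≡18 → S
Y(24)−J(9): 15 → P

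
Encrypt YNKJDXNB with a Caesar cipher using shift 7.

FURQKEUI

Y(24): 24+7=31≡5 → F
N(13): 13+7=20 → U
K(10): 10+7=17 → R
J(9): 9+7=16 → Q
D(3): 3+7=10 → K
X(23): 23+7=30≡4 → E
N(13): 13+7=20 → U
B(1): 1+7=8 → I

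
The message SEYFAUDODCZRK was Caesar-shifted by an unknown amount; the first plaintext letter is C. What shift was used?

From the crib: S(18)−C(2)=16, so the shift is 16.

16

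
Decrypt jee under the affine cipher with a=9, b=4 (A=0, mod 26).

paa

The inverse of 9 mod 26 is 3, since 9·3=27≡1. Apply D(y)=3·(y−4) mod 26:
j(9): 3·(9−4)=15 → p
e(4): 3·(4−4)=0 → a
e(4): 3·(4−4)=0 → a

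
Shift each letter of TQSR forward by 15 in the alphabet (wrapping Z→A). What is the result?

IFHG

T(19): 19+15=34≡8 → I
Q(16): 16+15=31≡5 → F
S(18): 18+15=33≡7 → H
R(17): 17+15=32≡6 → G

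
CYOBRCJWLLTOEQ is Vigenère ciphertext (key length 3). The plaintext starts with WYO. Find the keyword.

GAA

Subtract each crib letter from the matching ciphertext letter (mod 26):
C(2)−W(22)=-20≡6 → G
Y(24)−Y(24)=0 → A
O(14)−O(14)=0 → A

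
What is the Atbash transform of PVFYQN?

KEUBJM

P(15) → K(10)
V(21) → E(4)
F(5) → U(20)
Y(24) → B(1)
Q(16) → J(9)
N(13) → M(12)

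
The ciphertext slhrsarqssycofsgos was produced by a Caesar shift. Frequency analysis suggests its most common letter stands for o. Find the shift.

The most frequent ciphertext letter is s (appears 6 times).
s is position 18; o is position 14.
Shift = 4.

4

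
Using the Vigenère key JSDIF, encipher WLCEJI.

Repeat the key across the message: JSDIFJ
W(22)+J(9): 31≡5 → F
L(11)+S(18): 29≡3 → D
C(2)+D(3): 5 → F
E(4)+I(8): 12 → M
J(9)+F(5): 14 → O
I(8)+J(9): 17 → R

FDFMOR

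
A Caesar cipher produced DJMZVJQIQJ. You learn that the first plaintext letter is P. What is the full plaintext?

From the crib: D(3)−P(15)=-12≡14, so the shift is 14.
Subtract 14 from each ciphertext letter:
D(3): 3−14=-11≡15 → P
J(9): 9−14=-5≡21 → V
M(12): 12−14=-2≡24 → Y
Z(25): 25−14=11 → L
V(21): 21−14=7 → H
J(9): 9−14=-5≡21 → V
Q(16): 16−14=2 → C
I(8): 8−14=-6≡20 → U
Q(16): 16−14=2 → C
J(9): 9−14=-5≡21 → V

PVYLHVCUCV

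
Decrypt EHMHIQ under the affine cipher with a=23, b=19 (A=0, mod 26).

FELEVB

The inverse of 23 mod 26 is 17, since 23·17=391≡1. Apply D(y)=17·(y−19) mod 26:
E(4): 17·(4−19)=-255≡5 → F
H(7): 17·(7−19)=-204≡4 → E
M(12): 17·(12−19)=-119≡11 → L
H(7): 17·(7−19)=-204≡4 → E
I(8): 17·(8−19)=-187≡21 → V
Q(16): 17·(16−19)=-51≡1 → B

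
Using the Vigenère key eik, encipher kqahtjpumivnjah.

Repeat the key across the message: eikeikeikeikeik
k(10)+e(4): 14 → o
q(16)+i(8): 24 → y
a(0)+k(10): 10 → k
h(7)+e(4): 11 → l
t(19)+i(8): 27≡1 → b
j(9)+k(10): 19 → t
p(15)+e(4): 19 → t
u(20)+i(8): 28≡2 → c
m(12)+k(10): 22 → w
i(8)+e(4): 12 → m
v(21)+i(8): 29≡3 → d
n(13)+k(10): 23 → x
j(9)+e(4): 13 → n
a(0)+i(8): 8 → i
h(7)+k(10): 17 → r

oyklbttcwmdxnir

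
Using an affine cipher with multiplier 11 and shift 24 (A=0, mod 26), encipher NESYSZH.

N(13): 11·13+24=167≡11 → L
E(4): 11·4+24=68≡16 → Q
S(18): 11·18+24=222≡14 → O
Y(24): 11·24+24=288≡2 → C
S(18): 11·18+24=222≡14 → O
Z(25): 11·25+24=299≡13 → N
H(7): 11·7+24=101≡23 → X

LQOCONX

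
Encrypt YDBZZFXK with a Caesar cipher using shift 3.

BGECCIAN

Y(24): 24+3=27≡1 → B
D(3): 3+3=6 → G
B(1): 1+3=4 → E
Z(25): 25+3=28≡2 → C
Z(25): 25+3=28≡2 → C
F(5): 5+3=8 → I
X(23): 23+3=26≡0 → A
K(10): 10+3=13 → N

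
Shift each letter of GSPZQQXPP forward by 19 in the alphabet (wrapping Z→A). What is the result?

ZLISJJQII

G(6): 6+19=25 → Z
S(18): 18+19=37≡11 → L
P(15): 15+19=34≡8 → I
Z(25): 25+19=44≡18 → S
Q(16): 16+19=35≡9 → J
Q(16): 16+19=35≡9 → J
X(23): 23+19=42≡16 → Q
P(15): 15+19=34≡8 → I
P(15): 15+19=34≡8 → I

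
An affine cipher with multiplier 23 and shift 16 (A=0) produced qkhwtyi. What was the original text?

acdyzgu

The inverse of 23 mod 26 is 17, since 23·17=391≡1. Apply D(y)=17·(y−16) mod 26:
q(16): 17·(16−16)=0 → a
k(10): 17·(10−16)=-102≡2 → c
h(7): 17·(7−16)=-153≡3 → d
w(22): 17·(22−16)=102≡24 → y
t(19): 17·(19−16)=51≡25 → z
y(24): 17·(24−16)=136≡6 → g
i(8): 17·(8−16)=-136≡20 → u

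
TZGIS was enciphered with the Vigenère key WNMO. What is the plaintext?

XMUUW

Repeat the key across the ciphertext: WNMOW
T(19)−W(22): -3≡23 → X
Z(25)−N(13): 12 → M
G(6)−M(12): -6≡20 → U
I(8)−O(14): -6≡20 → U
S(18)−W(22): -4≡22 → W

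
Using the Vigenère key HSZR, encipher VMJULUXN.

Repeat the key across the message: HSZRHSZR
V(21)+H(7): 28≡2 → C
M(12)+S(18): 30≡4 → E
J(9)+Z(25): 34≡8 → I
U(20)+R(17): 37≡11 → L
L(11)+H(7): 18 → S
U(20)+S(18): 38≡12 → M
X(23)+Z(25): 48≡22 → W
N(13)+R(17): 30≡4 → E

CEILSMWE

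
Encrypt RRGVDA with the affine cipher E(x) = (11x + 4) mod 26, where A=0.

R(17): 11·17+4=191≡9 → J
R(17): 11·17+4=191≡9 → J
G(6): 11·6+4=70≡18 → S
V(21): 11·21+4=235≡1 → B
D(3): 11·3+4=37≡11 → L
A(0): 11·0+4=4 → E

JJSBLE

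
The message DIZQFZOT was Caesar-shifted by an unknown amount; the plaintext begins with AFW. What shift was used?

3

From the crib: D(3)−A(0)=3, so the shift is 3.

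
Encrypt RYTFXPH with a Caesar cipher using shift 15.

GNIUMEW

R(17): 17+15=32≡6 → G
Y(24): 24+15=39≡13 → N
T(19): 19+15=34≡8 → I
F(5): 5+15=20 → U
X(23): 23+15=38≡12 → M
P(15): 15+15=30≡4 → E
H(7): 7+15=22 → W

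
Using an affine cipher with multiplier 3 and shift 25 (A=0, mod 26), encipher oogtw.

o(14): 3·14+25=67≡15 → p
o(14): 3·14+25=67≡15 → p
g(6): 3·6+25=43≡17 → r
t(19): 3·19+25=82≡4 → e
w(22): 3·22+25=91≡13 → n

ppren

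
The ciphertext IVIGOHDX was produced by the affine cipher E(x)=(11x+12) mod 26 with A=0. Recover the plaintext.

CPCQMJLB

The inverse of 11 mod 26 is 19, since 11·19=209≡1. Apply D(y)=19·(y−12) mod 26:
I(8): 19·(8−12)=-76≡2 → C
V(21): 19·(21−12)=171≡15 → P
I(8): 19·(8−12)=-76≡2 → C
G(6): 19·(6−12)=-114≡16 → Q
O(14): 19·(14−12)=38≡12 → M
H(7): 19·(7−12)=-95≡9 → J
D(3): 19·(3−12)=-171≡11 → L
X(23): 19·(23−12)=209≡1 → B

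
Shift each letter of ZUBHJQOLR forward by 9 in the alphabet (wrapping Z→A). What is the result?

IDKQSZXUA

Z(25): 25+9=34≡8 → I
U(20): 20+9=29≡3 → D
B(1): 1+9=10 → K
H(7): 7+9=16 → Q
J(9): 9+9=18 → S
Q(16): 16+9=25 → Z
O(14): 14+9=23 → X
L(11): 11+9=20 → U
R(17): 17+9=26≡0 → A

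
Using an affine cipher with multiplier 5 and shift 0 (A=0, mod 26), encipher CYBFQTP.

C(2): 5·2+0=10 → K
Y(24): 5·24+0=120≡16 → Q
B(1): 5·1+0=5 → F
F(5): 5·5+0=25 → Z
Q(16): 5·16+0=80≡2 → C
T(19): 5·19+0=95≡17 → R
P(15): 5·15+0=75≡23 → X

KQFZCRX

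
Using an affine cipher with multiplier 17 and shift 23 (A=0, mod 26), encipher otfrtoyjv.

bieaibpuq

o(14): 17·14+23=261≡1 → b
t(19): 17·19+23=346≡8 → i
f(5): 17·5+23=108≡4 → e
r(17): 17·17+23=312≡0 → a
t(19): 17·19+23=346≡8 → i
o(14): 17·14+23=261≡1 → b
y(24): 17·24+23=431≡15 → p
j(9): 17·9+23=176≡20 → u
v(21): 17·21+23=380≡16 → q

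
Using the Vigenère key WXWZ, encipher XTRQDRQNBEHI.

TQNPZOMMXBDH

Repeat the key across the message: WXWZWXWZWXWZ
X(23)+W(22): 45≡19 → T
T(19)+X(23): 42≡16 → Q
R(17)+W(22): 39≡13 → N
Q(16)+Z(25): 41≡15 → P
D(3)+W(22): 25 → Z
R(17)+X(23): 40≡14 → O
Q(16)+W(22): 38≡12 → M
N(13)+Z(25): 38≡12 → M
B(1)+W(22): 23 → X
E(4)+X(23): 27≡1 → B
H(7)+W(22): 29≡3 → D
I(8)+Z(25): 33≡7 → H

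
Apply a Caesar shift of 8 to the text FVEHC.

F(5): 5+8=13 → N
V(21): 21+8=29≡3 → D
E(4): 4+8=12 → M
H(7): 7+8=15 → P
C(2): 2+8=10 → K

NDMPK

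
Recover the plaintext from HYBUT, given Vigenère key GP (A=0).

Repeat the key across the ciphertext: GPGPG
H(7)−G(6): 1 → B
Y(24)−P(15): 9 → J
B(1)−G(6): -5≡21 → V
U(20)−P(15): 5 → F
T(19)−G(6): 13 → N

BJVFN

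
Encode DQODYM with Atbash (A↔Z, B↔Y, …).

WJLWBN

D(3) → W(22)
Q(16) → J(9)
O(14) → L(11)
D(3) → W(22)
Y(24) → B(1)
M(12) → N(13)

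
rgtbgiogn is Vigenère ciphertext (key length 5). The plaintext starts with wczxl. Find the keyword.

Subtract each crib letter from the matching ciphertext letter (mod 26):
r(17)−w(22)=-5≡21 → v
g(6)−c(2)=4 → e
t(19)−z(25)=-6≡20 → u
b(1)−x(23)=-22≡4 → e
g(6)−l(11)=-5≡21 → v

veuev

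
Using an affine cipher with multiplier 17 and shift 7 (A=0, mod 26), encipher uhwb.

jwry

u(20): 17·20+7=347≡9 → j
h(7): 17·7+7=126≡22 → w
w(22): 17·22+7=381≡17 → r
b(1): 17·1+7=24 → y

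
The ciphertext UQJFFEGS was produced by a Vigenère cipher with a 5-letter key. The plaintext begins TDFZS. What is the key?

BNEGN

Subtract each crib letter from the matching ciphertext letter (mod 26):
U(20)−T(19)=1 → B
Q(16)−D(3)=13 → N
J(9)−F(5)=4 → E
F(5)−Z(25)=-20≡6 → G
F(5)−S(18)=-13≡13 → N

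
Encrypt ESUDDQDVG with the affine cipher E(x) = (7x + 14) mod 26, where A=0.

QKYJJWJFE

E(4): 7·4+14=42≡16 → Q
S(18): 7·18+14=140≡10 → K
U(20): 7·20+14=154≡24 → Y
D(3): 7·3+14=35≡9 → J
D(3): 7·3+14=35≡9 → J
Q(16): 7·16+14=126≡22 → W
D(3): 7·3+14=35≡9 → J
V(21): 7·21+14=161≡5 → F
G(6): 7·6+14=56≡4 → E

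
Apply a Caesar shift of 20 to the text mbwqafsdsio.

gvqkuzmxmci

m(12): 12+20=32≡6 → g
b(1): 1+20=21 → v
w(22): 22+20=42≡16 → q
q(16): 16+20=36≡10 → k
a(0): 0+20=20 → u
f(5): 5+20=25 → z
s(18): 18+20=38≡12 → m
d(3): 3+20=23 → x
s(18): 18+20=38≡12 → m
i(8): 8+20=28≡2 → c
o(14): 14+20=34≡8 → i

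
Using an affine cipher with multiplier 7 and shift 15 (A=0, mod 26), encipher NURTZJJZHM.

N(13): 7·13+15=106≡2 → C
U(20): 7·20+15=155≡25 → Z
R(17): 7·17+15=134≡4 → E
T(19): 7·19+15=148≡18 → S
Z(25): 7·25+15=190≡8 → I
J(9): 7·9+15=78≡0 → A
J(9): 7·9+15=78≡0 → A
Z(25): 7·25+15=190≡8 → I
H(7): 7·7+15=64≡12 → M
M(12): 7·12+15=99≡21 → V

CZESIAAIMV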